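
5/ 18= 0.28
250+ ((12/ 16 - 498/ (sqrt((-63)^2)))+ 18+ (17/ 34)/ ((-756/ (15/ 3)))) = 260.84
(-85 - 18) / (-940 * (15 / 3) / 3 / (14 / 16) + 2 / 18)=6489 / 112793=0.06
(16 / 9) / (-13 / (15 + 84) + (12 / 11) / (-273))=-16016 / 1219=-13.14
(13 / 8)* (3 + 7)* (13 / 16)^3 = 142805 / 16384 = 8.72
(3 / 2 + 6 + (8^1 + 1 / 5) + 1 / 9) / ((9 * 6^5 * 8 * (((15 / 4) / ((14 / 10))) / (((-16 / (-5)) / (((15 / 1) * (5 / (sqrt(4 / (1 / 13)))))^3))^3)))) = 4661184446464 * sqrt(13) / 69276181876659393310546875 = 0.00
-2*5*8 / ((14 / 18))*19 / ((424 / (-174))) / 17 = 47.18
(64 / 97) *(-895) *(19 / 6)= -544160 / 291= -1869.97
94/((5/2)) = 188/5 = 37.60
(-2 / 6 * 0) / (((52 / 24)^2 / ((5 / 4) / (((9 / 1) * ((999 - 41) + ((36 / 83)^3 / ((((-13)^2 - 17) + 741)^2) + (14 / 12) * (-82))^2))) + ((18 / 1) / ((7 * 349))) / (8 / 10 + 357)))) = 0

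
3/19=0.16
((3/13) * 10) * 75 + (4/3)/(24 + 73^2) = 36132802/208767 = 173.08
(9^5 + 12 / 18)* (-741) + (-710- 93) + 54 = -43756552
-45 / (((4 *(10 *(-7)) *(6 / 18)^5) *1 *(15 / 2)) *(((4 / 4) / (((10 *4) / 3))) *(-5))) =-486 / 35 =-13.89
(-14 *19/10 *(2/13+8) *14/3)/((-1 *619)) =197372/120705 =1.64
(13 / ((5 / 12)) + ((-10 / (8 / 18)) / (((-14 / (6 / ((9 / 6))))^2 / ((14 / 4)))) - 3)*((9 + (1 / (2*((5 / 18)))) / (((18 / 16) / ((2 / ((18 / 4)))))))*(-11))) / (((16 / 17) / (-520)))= -12047815 / 21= -573705.48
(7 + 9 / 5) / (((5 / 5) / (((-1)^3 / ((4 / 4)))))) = -44 / 5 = -8.80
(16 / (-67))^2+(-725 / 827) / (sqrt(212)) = 256 / 4489 - 725*sqrt(53) / 87662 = -0.00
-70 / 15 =-14 / 3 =-4.67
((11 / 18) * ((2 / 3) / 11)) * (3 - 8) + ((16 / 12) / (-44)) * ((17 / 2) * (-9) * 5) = 6775 / 594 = 11.41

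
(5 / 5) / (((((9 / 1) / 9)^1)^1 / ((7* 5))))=35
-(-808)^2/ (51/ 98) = -63980672/ 51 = -1254522.98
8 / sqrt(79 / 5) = 8*sqrt(395) / 79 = 2.01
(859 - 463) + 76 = 472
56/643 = 0.09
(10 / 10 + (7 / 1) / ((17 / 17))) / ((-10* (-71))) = 0.01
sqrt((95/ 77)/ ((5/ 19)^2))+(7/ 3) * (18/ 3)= 19 * sqrt(7315)/ 385+14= 18.22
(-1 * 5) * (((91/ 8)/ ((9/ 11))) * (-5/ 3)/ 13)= 1925/ 216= 8.91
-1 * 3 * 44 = -132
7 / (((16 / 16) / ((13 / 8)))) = 91 / 8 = 11.38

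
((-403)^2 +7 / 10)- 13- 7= 1623897 / 10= 162389.70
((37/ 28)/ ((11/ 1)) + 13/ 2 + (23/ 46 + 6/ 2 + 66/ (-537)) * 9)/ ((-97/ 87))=-177536985/ 5347804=-33.20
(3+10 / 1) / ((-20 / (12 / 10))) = -39 / 50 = -0.78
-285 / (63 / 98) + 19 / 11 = -14573 / 33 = -441.61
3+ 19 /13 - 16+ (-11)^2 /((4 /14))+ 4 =10815 /26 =415.96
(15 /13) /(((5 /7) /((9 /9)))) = 21 /13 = 1.62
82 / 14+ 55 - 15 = 321 / 7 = 45.86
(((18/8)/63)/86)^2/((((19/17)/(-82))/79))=-55063/55085408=-0.00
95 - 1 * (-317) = 412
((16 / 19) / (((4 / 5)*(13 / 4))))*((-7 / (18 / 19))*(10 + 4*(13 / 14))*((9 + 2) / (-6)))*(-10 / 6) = -100.28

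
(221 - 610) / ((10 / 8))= -1556 / 5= -311.20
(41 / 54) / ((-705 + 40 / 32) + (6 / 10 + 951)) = 0.00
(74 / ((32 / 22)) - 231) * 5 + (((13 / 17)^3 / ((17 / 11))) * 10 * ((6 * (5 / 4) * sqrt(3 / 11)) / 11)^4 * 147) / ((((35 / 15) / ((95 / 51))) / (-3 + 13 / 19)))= -151880567320585 / 166305010696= -913.27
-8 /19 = -0.42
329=329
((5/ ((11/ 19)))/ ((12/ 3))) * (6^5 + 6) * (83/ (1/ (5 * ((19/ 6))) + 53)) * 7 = 20402555775/ 110902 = 183969.23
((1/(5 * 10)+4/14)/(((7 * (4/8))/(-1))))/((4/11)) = -1177/4900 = -0.24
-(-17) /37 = 17 /37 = 0.46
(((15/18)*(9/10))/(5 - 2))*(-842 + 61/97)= -81613/388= -210.34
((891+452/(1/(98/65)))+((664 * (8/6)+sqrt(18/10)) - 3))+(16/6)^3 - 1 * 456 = 3 * sqrt(5)/5+3541192/1755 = 2019.11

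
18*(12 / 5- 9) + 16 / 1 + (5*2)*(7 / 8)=-1881 / 20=-94.05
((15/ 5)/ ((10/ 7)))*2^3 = 84/ 5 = 16.80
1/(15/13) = 13/15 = 0.87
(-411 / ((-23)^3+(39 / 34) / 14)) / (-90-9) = -65212 / 191117949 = -0.00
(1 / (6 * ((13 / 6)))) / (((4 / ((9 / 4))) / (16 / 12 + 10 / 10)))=21 / 208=0.10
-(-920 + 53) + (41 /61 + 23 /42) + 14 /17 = 37850311 /43554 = 869.04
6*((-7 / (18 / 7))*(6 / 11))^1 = -98 / 11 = -8.91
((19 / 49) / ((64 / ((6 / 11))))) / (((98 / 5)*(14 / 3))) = 855 / 23664256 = 0.00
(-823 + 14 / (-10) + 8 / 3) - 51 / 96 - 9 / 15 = -78995 / 96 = -822.86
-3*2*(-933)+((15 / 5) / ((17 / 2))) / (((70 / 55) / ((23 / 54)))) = 11991169 / 2142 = 5598.12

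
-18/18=-1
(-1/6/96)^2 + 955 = 316846081/331776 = 955.00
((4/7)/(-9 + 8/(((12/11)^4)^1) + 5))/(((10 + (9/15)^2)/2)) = 518400/7746949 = 0.07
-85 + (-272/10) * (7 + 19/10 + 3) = -10217/25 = -408.68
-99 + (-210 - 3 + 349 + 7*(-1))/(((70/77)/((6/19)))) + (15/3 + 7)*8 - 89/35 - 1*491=-300402/665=-451.73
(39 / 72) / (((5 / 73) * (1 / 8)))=949 / 15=63.27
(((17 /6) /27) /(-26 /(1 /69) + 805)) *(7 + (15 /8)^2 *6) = -15283 /5126976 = -0.00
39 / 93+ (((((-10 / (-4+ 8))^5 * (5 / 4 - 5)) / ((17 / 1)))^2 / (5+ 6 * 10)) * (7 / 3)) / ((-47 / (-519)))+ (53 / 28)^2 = 825966218806441 / 4394573840384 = 187.95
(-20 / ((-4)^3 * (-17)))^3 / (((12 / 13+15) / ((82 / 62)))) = -66625 / 129133449216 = -0.00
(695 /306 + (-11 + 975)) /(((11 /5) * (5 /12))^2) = 2365432 /2057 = 1149.94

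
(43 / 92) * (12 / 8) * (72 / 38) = 1161 / 874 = 1.33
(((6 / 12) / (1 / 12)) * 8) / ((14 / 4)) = 96 / 7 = 13.71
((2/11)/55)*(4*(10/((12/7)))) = 28/363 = 0.08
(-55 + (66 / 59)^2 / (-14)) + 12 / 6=-1293629 / 24367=-53.09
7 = 7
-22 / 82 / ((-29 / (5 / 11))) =5 / 1189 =0.00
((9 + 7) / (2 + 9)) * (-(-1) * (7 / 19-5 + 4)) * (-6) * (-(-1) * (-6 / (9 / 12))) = -44.10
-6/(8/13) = -9.75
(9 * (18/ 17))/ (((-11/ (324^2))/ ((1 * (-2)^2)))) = -68024448/ 187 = -363767.10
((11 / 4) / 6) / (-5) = -11 / 120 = -0.09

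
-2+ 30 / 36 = -7 / 6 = -1.17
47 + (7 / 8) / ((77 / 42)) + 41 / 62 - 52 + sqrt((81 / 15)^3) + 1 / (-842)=-2218089 / 574244 + 81* sqrt(15) / 25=8.69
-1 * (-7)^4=-2401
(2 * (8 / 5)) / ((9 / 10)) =32 / 9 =3.56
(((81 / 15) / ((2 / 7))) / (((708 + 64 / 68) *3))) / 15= 357 / 602600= 0.00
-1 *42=-42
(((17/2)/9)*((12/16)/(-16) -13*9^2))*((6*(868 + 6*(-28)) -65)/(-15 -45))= 315835435/4608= 68540.68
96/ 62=48/ 31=1.55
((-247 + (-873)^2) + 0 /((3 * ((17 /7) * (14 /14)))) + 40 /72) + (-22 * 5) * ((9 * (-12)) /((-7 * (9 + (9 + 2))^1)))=47993255 /63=761797.70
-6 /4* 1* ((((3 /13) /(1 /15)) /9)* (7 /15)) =-7 /26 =-0.27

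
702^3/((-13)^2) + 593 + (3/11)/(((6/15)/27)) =45048155/22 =2047643.41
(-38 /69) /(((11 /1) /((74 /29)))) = -2812 /22011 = -0.13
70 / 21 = 10 / 3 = 3.33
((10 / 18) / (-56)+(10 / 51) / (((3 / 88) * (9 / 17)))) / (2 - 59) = -49235 / 258552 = -0.19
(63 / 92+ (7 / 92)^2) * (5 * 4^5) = 1870400 / 529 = 3535.73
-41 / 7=-5.86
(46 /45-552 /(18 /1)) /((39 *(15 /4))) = -5336 /26325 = -0.20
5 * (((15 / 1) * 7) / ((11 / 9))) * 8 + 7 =3443.36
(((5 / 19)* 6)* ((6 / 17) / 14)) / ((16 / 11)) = 495 / 18088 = 0.03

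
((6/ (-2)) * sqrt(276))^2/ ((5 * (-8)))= -621/ 10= -62.10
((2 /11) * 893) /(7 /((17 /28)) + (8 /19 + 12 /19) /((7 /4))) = 2019073 /150854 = 13.38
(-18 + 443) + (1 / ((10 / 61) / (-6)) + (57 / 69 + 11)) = 46026 / 115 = 400.23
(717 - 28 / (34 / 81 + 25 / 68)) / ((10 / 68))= 20096754 / 4337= 4633.79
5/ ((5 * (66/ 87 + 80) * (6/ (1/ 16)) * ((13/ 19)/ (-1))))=-551/ 2922816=-0.00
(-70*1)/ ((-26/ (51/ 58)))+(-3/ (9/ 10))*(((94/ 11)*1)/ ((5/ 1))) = -3.33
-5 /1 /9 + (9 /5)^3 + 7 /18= 5.67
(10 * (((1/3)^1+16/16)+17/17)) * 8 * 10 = 1866.67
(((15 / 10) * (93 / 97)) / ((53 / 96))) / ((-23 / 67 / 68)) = -61013952 / 118243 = -516.00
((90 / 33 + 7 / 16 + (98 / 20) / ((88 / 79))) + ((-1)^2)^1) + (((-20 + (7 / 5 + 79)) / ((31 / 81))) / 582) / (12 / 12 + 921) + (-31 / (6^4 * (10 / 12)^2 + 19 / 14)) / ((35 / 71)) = 8.49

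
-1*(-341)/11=31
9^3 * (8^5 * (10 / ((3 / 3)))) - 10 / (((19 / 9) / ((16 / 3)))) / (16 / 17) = 4538695170 / 19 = 238878693.16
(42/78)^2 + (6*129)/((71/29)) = 3796853/11999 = 316.43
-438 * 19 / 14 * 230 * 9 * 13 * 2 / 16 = -55986255 / 28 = -1999509.11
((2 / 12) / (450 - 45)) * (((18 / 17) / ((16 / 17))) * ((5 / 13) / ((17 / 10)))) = 5 / 47736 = 0.00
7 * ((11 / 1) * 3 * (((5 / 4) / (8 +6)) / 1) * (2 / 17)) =165 / 68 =2.43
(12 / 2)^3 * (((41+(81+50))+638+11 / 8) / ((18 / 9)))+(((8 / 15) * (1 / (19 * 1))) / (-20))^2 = 355881245633 / 4061250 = 87628.50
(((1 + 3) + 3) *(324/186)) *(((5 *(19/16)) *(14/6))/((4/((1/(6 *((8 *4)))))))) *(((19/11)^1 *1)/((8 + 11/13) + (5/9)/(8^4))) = 12417678/289128785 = 0.04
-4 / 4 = -1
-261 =-261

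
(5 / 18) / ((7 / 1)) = 5 / 126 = 0.04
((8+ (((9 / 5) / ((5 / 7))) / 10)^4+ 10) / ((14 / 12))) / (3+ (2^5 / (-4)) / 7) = 210984758883 / 25390625000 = 8.31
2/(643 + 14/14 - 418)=1/113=0.01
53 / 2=26.50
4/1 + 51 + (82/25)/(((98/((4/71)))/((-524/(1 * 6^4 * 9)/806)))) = 2810733670379/51104248650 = 55.00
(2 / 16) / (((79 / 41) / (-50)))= -1025 / 316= -3.24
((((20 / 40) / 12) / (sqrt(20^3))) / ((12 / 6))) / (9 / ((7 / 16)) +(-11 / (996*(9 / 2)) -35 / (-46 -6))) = 67977*sqrt(5) / 13862120800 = 0.00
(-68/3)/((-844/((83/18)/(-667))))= -1411/7599798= -0.00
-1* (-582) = 582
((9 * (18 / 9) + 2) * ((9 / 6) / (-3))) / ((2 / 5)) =-25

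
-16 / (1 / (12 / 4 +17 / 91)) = -50.99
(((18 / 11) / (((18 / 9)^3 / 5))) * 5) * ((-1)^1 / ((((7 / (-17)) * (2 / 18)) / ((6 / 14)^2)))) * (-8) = -619650 / 3773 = -164.23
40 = 40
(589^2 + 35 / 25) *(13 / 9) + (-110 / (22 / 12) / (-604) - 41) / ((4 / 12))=1134736532 / 2265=500987.43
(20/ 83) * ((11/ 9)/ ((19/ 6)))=440/ 4731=0.09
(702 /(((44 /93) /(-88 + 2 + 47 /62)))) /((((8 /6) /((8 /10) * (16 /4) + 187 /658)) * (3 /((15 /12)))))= -137712.42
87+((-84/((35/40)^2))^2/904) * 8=1071543/5537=193.52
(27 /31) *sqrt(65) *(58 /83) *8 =39.26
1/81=0.01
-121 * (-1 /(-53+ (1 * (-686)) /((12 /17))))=-66 /559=-0.12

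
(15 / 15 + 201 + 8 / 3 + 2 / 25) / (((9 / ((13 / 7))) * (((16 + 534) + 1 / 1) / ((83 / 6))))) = 1.06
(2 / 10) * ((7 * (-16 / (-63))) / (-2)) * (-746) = 5968 / 45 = 132.62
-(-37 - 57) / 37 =94 / 37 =2.54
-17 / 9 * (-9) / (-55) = -17 / 55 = -0.31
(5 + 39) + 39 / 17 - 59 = -216 / 17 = -12.71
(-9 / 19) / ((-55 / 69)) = 621 / 1045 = 0.59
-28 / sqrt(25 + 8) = -28 * sqrt(33) / 33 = -4.87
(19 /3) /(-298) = -0.02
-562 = -562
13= 13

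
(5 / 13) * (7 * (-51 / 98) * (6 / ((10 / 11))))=-1683 / 182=-9.25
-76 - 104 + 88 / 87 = -15572 / 87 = -178.99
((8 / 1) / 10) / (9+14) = 4 / 115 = 0.03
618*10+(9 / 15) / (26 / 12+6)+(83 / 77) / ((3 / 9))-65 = 16488838 / 2695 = 6118.31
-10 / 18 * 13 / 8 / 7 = -65 / 504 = -0.13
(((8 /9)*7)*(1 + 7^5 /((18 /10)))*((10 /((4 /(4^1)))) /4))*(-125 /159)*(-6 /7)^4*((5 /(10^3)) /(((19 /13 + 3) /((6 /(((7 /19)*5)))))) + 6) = -1365704914720 /3690337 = -370075.93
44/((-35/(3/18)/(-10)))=44/21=2.10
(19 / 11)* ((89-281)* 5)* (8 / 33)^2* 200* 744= -19300352000 / 1331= -14500640.12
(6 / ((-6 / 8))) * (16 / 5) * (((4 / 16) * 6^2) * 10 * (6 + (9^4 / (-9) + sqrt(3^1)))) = 1665792 - 2304 * sqrt(3) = 1661801.35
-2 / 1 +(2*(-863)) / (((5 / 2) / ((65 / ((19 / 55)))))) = -2468218 / 19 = -129906.21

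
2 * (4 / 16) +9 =9.50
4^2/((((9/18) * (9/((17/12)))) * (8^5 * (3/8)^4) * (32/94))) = 799/34992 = 0.02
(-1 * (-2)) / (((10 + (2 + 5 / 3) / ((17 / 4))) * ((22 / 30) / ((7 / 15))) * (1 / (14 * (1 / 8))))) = 2499 / 12188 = 0.21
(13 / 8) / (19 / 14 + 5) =91 / 356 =0.26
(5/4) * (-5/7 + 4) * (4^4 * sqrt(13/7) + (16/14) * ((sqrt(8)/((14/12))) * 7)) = 2760 * sqrt(2)/49 + 7360 * sqrt(91)/49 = 1512.51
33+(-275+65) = -177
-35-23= -58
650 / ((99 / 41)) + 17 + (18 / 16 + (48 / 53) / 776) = 1169865007 / 4071672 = 287.32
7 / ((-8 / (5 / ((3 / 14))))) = -245 / 12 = -20.42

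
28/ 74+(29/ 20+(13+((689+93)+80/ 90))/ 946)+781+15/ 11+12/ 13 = 785.96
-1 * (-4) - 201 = -197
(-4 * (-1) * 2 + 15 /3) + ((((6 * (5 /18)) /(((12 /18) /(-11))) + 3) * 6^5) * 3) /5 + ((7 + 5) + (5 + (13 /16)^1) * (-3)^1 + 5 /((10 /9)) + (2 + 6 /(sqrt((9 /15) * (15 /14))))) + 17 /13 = -118863503 /1040 + 2 * sqrt(14) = -114284.35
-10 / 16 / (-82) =5 / 656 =0.01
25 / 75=1 / 3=0.33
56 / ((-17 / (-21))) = 1176 / 17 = 69.18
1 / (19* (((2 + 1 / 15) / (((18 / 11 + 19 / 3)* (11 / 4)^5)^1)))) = 19252915 / 603136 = 31.92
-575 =-575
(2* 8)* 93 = 1488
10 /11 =0.91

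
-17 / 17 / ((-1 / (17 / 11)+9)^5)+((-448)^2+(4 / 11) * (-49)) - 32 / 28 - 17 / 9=200683.15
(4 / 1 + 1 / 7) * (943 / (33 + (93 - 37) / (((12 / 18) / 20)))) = 27347 / 11991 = 2.28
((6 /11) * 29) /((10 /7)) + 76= 4789 /55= 87.07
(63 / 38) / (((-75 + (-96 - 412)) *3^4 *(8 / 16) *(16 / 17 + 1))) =-119 / 3289869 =-0.00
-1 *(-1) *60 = 60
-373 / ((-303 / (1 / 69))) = 373 / 20907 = 0.02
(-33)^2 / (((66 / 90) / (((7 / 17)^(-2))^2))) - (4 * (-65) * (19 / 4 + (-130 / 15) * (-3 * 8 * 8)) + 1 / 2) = 2331522719 / 4802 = 485531.59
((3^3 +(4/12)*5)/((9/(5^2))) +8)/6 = 1183/81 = 14.60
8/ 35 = 0.23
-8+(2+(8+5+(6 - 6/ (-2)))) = 16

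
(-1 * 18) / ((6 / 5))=-15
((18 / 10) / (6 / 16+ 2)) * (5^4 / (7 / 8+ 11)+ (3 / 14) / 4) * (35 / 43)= 504513 / 15523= 32.50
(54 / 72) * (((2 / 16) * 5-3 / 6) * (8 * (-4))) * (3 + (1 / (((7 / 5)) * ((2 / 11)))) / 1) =-291 / 14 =-20.79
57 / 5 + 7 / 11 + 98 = 6052 / 55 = 110.04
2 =2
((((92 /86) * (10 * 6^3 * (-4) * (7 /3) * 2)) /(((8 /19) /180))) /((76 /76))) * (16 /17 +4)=-66602995200 /731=-91112168.54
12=12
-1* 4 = -4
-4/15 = -0.27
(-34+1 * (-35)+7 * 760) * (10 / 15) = 10502 / 3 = 3500.67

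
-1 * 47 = -47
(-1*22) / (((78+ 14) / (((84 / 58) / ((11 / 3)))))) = -63 / 667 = -0.09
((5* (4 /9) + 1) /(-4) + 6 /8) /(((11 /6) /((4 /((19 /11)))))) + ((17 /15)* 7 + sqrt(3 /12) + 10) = 3489 /190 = 18.36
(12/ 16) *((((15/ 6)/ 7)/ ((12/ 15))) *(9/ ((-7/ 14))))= -675/ 112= -6.03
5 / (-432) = -5 / 432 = -0.01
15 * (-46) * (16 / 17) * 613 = -6767520 / 17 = -398089.41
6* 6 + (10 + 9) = 55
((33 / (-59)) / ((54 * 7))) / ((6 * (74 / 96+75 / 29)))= -1276 / 17369541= -0.00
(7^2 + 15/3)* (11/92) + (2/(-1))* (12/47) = 12855/2162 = 5.95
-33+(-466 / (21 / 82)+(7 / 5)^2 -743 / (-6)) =-604389 / 350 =-1726.83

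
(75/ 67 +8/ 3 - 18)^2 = 8162449/ 40401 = 202.04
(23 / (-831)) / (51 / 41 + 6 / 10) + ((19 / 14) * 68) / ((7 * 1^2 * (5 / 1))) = 28823579 / 10994130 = 2.62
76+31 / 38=2919 / 38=76.82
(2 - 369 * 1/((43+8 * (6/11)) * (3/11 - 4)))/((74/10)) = 10655/19277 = 0.55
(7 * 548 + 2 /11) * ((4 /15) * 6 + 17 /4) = 2468583 /110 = 22441.66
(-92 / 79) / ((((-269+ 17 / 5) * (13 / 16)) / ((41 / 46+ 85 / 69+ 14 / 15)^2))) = 494209 / 9802715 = 0.05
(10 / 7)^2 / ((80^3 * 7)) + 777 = 777.00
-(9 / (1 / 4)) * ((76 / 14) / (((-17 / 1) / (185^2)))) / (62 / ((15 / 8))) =87787125 / 7378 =11898.50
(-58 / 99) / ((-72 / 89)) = 0.72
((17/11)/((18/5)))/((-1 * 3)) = -85/594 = -0.14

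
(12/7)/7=12/49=0.24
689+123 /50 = 34573 /50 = 691.46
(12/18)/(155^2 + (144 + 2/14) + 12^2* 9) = 0.00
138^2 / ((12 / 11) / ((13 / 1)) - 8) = -680823 / 283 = -2405.73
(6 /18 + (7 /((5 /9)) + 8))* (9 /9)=314 /15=20.93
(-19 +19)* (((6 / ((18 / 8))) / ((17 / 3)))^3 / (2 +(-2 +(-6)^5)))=0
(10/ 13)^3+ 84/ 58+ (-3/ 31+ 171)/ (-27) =-78681712/ 17775927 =-4.43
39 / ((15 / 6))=15.60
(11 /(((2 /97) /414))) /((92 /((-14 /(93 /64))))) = -717024 /31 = -23129.81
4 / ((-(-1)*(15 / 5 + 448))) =4 / 451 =0.01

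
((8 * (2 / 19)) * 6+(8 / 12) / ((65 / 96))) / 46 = 3728 / 28405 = 0.13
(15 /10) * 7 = 21 /2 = 10.50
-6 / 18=-1 / 3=-0.33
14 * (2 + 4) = 84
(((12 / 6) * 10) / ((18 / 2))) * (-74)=-1480 / 9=-164.44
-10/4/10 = -1/4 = -0.25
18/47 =0.38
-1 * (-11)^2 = -121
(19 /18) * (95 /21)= 1805 /378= 4.78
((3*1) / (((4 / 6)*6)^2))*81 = 243 / 16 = 15.19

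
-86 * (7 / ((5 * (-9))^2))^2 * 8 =-33712 / 4100625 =-0.01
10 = 10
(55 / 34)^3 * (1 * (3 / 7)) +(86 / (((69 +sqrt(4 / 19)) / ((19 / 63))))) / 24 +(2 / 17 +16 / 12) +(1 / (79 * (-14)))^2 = 406363524273887 / 123861122025480 - 817 * sqrt(19) / 34191990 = 3.28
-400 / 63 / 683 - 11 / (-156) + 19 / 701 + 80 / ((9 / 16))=74404368695 / 522831036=142.31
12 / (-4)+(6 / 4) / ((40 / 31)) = -147 / 80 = -1.84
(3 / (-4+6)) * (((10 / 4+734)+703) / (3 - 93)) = -23.99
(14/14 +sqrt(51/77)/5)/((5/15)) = 3*sqrt(3927)/385 +3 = 3.49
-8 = -8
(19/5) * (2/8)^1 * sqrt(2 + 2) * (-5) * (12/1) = -114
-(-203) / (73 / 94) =19082 / 73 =261.40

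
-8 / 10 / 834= -0.00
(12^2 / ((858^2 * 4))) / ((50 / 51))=51 / 1022450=0.00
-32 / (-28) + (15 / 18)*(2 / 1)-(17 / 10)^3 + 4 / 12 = -12391 / 7000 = -1.77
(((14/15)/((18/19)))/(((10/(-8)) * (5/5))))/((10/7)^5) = -2235331/16875000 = -0.13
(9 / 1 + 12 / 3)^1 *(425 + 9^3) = 15002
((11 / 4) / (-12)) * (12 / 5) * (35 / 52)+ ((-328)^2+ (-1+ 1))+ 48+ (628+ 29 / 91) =157626485 / 1456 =108259.95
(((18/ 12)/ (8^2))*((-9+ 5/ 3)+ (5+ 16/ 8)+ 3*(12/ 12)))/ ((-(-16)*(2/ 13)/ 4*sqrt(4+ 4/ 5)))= 13*sqrt(30)/ 1536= 0.05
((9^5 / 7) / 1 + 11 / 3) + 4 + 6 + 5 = 177539 / 21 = 8454.24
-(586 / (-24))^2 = -85849 / 144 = -596.17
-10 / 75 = -2 / 15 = -0.13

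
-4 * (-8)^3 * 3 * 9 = 55296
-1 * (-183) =183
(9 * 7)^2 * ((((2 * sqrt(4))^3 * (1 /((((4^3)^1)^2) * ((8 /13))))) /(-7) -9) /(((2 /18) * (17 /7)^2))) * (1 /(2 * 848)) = -8068766643 /250953728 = -32.15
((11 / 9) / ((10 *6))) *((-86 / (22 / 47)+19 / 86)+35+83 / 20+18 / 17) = -23045107 / 7894800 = -2.92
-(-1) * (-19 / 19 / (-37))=1 / 37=0.03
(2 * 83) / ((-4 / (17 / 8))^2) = 23987 / 512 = 46.85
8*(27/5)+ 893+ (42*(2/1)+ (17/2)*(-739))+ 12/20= -52607/10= -5260.70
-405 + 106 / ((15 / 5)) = -1109 / 3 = -369.67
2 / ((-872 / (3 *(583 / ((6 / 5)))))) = -2915 / 872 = -3.34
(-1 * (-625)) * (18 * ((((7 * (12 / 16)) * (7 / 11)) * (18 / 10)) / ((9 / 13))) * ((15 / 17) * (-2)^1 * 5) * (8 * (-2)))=2579850000 / 187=13795989.30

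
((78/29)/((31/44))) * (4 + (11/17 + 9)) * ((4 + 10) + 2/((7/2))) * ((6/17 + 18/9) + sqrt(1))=9389952/3689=2545.39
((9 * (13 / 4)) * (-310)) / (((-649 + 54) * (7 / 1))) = 2.18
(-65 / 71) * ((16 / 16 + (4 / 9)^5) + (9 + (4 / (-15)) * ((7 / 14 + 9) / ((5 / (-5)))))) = -48171812 / 4192479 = -11.49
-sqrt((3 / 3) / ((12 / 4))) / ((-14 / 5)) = 5 * sqrt(3) / 42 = 0.21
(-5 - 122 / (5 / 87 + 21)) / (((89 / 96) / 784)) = -186033792 / 20381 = -9127.80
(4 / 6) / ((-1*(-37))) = 2 / 111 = 0.02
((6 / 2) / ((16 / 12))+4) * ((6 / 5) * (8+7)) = 225 / 2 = 112.50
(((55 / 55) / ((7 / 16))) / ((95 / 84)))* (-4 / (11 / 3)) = -2304 / 1045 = -2.20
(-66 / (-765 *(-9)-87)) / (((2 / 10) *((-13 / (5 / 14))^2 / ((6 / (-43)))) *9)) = 125 / 220059294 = 0.00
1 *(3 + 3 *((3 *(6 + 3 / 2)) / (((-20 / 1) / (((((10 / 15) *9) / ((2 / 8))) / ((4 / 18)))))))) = -723 / 2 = -361.50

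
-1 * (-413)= 413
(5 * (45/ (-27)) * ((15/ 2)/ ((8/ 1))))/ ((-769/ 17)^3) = 614125/ 7276105744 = 0.00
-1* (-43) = 43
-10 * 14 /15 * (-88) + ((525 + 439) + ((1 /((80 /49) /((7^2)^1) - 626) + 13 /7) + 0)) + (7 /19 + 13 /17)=6077005926757 /3398160906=1788.32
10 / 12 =5 / 6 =0.83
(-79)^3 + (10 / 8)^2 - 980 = -7904279 / 16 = -494017.44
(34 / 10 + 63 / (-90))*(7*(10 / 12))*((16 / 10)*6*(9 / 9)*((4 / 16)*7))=1323 / 5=264.60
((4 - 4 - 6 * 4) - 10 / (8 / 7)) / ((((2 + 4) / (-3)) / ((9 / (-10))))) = -1179 / 80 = -14.74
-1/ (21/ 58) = -58/ 21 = -2.76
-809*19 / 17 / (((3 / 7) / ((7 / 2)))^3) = -1808382779 / 3672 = -492478.97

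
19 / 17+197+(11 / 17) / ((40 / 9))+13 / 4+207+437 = 574949 / 680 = 845.51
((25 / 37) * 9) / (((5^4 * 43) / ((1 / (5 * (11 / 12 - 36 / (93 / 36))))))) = -3348 / 963151625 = -0.00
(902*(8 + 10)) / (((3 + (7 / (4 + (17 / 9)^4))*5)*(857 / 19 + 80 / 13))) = 1333908186 / 21444281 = 62.20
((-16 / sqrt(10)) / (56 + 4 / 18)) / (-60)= 0.00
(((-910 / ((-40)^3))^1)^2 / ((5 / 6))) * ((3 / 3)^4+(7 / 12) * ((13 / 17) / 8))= 14268163 / 55705600000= 0.00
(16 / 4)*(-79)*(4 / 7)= -1264 / 7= -180.57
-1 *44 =-44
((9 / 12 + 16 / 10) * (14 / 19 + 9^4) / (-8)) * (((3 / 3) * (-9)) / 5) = 52736679 / 15200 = 3469.52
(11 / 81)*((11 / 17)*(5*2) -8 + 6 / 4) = -0.00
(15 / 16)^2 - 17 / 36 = 937 / 2304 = 0.41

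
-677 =-677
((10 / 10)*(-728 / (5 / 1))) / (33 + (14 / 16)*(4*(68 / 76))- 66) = 27664 / 5675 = 4.87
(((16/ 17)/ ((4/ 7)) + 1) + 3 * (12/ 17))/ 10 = 0.48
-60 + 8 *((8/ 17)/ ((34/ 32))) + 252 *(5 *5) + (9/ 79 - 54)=141316063/ 22831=6189.66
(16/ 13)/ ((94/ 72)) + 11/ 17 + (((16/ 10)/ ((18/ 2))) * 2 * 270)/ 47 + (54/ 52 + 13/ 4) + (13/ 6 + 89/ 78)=466521/ 41548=11.23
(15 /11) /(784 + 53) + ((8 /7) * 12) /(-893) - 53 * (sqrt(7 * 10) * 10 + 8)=-530 * sqrt(70) - 8134414625 /19184319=-4858.31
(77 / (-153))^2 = 5929 / 23409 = 0.25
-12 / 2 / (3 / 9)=-18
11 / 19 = 0.58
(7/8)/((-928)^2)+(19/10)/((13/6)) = 392700359/447815680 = 0.88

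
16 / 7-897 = -6263 / 7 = -894.71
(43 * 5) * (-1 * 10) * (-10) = 21500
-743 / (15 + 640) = -1.13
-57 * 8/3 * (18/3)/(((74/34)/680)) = -284938.38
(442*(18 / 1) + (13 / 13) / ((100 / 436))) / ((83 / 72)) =14328648 / 2075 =6905.37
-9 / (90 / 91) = -9.10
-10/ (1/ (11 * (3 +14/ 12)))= -458.33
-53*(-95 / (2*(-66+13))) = -95 / 2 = -47.50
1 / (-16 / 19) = -19 / 16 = -1.19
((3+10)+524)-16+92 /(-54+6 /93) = 217065 /418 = 519.29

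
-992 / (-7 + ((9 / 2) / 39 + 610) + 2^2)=-25792 / 15785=-1.63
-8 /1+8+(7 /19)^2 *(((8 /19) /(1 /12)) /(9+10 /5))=4704 /75449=0.06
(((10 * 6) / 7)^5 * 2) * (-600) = -933120000000 / 16807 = -55519723.92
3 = 3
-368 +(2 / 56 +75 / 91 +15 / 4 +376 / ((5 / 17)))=832659 / 910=915.01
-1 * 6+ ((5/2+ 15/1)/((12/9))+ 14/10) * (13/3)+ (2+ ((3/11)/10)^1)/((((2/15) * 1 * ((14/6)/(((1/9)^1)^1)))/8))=579661/9240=62.73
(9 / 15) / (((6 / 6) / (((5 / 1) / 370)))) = 3 / 370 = 0.01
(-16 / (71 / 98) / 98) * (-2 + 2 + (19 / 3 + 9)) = -3.46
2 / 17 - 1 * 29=-28.88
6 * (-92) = -552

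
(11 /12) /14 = 11 /168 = 0.07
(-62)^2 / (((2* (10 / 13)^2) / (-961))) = -156075049 / 50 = -3121500.98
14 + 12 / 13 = 194 / 13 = 14.92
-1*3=-3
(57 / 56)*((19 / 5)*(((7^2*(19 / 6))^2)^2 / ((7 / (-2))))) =-5534900853769 / 8640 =-640613524.74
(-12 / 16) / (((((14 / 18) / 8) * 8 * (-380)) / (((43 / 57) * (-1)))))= -387 / 202160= -0.00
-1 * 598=-598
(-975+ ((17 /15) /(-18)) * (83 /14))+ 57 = -3471451 /3780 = -918.37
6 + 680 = 686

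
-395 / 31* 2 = -790 / 31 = -25.48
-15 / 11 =-1.36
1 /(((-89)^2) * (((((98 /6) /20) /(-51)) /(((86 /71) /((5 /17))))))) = -0.03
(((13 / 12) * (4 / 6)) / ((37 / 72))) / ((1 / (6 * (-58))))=-18096 / 37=-489.08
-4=-4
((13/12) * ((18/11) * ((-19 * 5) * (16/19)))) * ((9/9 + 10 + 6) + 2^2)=-32760/11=-2978.18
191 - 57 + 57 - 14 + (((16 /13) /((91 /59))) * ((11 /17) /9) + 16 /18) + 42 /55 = 1779047183 /9954945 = 178.71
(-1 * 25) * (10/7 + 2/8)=-1175/28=-41.96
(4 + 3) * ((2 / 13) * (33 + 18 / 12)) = 483 / 13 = 37.15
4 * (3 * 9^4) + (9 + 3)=78744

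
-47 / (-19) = 47 / 19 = 2.47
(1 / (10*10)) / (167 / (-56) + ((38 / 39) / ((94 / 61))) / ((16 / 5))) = -51324 / 14291425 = -0.00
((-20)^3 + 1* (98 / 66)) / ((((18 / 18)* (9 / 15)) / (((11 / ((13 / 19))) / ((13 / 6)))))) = -98916.55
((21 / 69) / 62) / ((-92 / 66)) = -231 / 65596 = -0.00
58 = 58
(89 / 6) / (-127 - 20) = -89 / 882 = -0.10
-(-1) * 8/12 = 2/3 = 0.67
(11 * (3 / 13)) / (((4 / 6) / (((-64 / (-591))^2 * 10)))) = 225280 / 504517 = 0.45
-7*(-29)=203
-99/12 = -33/4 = -8.25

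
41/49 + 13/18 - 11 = -8327/882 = -9.44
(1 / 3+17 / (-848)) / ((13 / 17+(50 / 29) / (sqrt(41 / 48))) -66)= -518106023521 / 107796522159984 -166991425 * sqrt(123) / 13474565269998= -0.00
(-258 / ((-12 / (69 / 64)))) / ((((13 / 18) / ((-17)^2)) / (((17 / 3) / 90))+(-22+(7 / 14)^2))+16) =-14576871 / 3591008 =-4.06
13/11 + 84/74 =943/407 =2.32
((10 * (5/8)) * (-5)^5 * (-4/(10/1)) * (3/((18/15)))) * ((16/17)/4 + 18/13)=13984375/442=31638.86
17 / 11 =1.55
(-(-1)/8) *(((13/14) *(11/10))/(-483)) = -143/540960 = -0.00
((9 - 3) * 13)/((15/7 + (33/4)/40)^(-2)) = 269964279/627200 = 430.43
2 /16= 1 /8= 0.12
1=1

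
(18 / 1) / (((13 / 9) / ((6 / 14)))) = 486 / 91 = 5.34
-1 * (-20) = 20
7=7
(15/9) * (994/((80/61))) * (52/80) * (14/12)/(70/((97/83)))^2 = 529754927/1984032000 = 0.27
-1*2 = -2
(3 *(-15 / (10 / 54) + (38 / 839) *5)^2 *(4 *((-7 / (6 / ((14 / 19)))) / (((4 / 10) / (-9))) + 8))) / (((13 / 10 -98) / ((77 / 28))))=-787338785983035 / 12933140533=-60877.62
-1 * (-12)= 12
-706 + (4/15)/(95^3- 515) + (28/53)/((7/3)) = -120193894297/170300925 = -705.77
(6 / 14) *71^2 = 15123 / 7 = 2160.43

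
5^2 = 25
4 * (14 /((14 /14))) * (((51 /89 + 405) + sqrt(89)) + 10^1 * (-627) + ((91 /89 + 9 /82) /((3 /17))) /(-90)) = -161780629234 /492615 + 56 * sqrt(89) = -327883.60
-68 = -68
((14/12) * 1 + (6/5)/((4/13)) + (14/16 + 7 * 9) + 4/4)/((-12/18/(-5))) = 8393/16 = 524.56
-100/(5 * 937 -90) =-20/919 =-0.02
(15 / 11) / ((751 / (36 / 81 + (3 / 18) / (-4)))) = 145 / 198264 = 0.00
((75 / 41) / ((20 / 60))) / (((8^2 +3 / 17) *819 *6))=425 / 24423126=0.00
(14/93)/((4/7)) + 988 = 183817/186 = 988.26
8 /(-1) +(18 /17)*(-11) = -19.65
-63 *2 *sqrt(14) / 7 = -18 *sqrt(14) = -67.35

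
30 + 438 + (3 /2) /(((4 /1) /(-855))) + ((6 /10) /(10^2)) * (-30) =29439 /200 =147.20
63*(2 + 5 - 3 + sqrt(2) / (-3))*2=504 - 42*sqrt(2)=444.60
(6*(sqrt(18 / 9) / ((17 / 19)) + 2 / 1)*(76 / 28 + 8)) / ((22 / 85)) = 21375*sqrt(2) / 77 + 38250 / 77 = 889.34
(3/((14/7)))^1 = 3/2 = 1.50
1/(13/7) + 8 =111/13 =8.54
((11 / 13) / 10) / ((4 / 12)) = 0.25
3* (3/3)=3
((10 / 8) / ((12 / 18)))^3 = 6.59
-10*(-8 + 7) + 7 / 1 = 17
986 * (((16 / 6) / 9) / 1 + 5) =140998 / 27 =5222.15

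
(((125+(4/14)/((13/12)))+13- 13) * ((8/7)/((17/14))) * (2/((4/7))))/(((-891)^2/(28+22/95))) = 27175216/1851947955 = 0.01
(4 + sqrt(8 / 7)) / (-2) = -2 - sqrt(14) / 7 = -2.53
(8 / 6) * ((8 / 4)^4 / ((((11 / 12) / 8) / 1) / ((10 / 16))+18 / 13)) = 16640 / 1223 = 13.61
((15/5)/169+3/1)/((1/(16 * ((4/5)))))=6528/169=38.63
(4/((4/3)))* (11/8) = 33/8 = 4.12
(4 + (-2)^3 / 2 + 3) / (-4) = -0.75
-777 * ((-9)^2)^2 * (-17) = 86664249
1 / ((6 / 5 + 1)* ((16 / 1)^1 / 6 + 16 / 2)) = 15 / 352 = 0.04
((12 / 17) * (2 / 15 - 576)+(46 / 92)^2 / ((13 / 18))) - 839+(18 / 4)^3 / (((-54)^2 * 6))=-264169487 / 212160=-1245.14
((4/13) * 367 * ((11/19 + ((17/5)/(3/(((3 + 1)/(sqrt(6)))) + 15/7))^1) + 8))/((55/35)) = 34784260/33231 - 17119816 * sqrt(6)/113685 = 677.87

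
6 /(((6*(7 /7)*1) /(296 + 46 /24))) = 3575 /12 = 297.92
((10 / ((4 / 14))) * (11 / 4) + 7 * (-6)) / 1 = 217 / 4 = 54.25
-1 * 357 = -357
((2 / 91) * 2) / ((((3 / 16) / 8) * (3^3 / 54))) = 1024 / 273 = 3.75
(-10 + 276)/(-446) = -133/223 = -0.60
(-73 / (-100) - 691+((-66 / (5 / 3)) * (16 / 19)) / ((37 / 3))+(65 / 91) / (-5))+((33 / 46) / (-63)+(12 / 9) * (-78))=-27066404413 / 33954900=-797.13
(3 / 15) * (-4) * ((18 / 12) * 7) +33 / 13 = -381 / 65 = -5.86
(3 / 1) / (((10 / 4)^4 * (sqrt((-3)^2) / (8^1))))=128 / 625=0.20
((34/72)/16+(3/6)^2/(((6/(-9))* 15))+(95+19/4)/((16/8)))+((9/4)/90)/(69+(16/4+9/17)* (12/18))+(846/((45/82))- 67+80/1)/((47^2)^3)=5687557491723182293/114025126761840960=49.88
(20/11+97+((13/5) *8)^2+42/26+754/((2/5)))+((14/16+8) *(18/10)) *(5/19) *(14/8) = 5271915679/2173600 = 2425.43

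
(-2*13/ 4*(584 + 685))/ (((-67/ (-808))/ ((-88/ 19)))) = 586501344/ 1273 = 460723.76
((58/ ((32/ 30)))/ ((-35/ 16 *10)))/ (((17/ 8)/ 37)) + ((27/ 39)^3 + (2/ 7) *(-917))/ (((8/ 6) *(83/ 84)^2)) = -2199923339916/ 9005404135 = -244.29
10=10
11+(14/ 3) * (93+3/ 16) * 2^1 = 3523/ 4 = 880.75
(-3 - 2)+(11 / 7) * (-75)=-860 / 7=-122.86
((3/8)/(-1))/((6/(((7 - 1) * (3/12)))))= -3/32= -0.09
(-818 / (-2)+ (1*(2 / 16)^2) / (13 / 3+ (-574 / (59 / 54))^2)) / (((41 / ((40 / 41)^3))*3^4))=75447118865419000 / 659720263135819941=0.11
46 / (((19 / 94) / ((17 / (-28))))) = -18377 / 133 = -138.17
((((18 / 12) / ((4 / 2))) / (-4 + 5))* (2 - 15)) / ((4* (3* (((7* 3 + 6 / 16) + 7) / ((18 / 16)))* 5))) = -117 / 18160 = -0.01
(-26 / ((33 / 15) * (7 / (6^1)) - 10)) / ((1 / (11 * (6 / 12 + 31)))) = 270270 / 223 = 1211.97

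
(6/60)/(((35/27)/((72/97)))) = 972/16975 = 0.06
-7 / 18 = -0.39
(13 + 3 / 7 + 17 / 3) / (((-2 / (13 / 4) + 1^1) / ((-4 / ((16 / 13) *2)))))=-67769 / 840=-80.68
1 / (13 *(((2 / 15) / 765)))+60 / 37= 426135 / 962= 442.97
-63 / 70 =-9 / 10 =-0.90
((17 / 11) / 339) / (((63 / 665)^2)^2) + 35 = 2240969540 / 24465969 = 91.60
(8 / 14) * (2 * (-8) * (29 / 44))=-464 / 77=-6.03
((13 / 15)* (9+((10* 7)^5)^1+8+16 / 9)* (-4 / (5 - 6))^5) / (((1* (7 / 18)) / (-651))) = -2496880217336627.20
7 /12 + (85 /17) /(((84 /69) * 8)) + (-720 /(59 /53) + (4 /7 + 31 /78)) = -110767035 /171808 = -644.71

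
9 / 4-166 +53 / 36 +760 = 10759 / 18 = 597.72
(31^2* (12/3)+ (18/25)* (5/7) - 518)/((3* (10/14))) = 116428/75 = 1552.37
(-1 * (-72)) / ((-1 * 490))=-0.15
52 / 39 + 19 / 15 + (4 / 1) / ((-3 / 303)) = -2007 / 5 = -401.40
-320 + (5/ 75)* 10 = -958/ 3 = -319.33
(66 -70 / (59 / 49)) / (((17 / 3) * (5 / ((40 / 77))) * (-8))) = -1392 / 77231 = -0.02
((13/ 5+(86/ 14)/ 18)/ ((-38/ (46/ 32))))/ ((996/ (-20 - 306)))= 6946897/ 190753920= 0.04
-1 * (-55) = 55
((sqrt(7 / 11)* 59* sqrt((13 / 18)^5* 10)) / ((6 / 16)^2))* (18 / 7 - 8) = -6062368* sqrt(5005) / 168399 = -2546.86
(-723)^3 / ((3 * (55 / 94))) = -11841902766 / 55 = -215307323.02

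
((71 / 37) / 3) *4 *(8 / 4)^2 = 1136 / 111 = 10.23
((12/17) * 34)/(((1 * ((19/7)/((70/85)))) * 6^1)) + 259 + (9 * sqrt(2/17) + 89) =352.30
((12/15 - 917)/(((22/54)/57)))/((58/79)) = -556962561/3190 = -174596.41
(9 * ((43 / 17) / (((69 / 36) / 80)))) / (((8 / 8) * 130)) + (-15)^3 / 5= -3393873 / 5083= -667.69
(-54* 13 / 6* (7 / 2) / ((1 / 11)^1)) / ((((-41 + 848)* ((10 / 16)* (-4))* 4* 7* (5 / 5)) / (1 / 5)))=0.02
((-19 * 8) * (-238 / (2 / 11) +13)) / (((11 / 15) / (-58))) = -15580276.36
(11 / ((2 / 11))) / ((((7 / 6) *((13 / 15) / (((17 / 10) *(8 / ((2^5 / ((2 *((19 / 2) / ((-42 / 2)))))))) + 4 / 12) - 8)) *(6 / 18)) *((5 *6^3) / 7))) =-818323 / 87360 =-9.37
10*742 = 7420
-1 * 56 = -56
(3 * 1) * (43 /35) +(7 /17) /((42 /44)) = 7349 /1785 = 4.12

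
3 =3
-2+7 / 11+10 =95 / 11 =8.64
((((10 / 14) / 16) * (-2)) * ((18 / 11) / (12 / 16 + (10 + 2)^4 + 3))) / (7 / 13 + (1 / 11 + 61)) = -195 / 1705941223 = -0.00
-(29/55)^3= -24389/166375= -0.15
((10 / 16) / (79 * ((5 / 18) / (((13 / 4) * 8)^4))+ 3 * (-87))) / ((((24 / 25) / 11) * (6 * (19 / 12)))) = -117814125 / 40790584207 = -0.00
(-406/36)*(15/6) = -1015/36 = -28.19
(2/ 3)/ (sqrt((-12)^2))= 1/ 18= 0.06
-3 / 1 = -3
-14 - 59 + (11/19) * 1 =-1376/19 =-72.42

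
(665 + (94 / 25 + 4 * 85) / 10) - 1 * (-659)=1358.38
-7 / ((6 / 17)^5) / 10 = -127.82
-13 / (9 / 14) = -182 / 9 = -20.22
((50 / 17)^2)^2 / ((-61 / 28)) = -175000000 / 5094781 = -34.35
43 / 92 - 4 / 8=-3 / 92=-0.03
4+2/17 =70/17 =4.12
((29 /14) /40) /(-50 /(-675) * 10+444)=783 /6724480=0.00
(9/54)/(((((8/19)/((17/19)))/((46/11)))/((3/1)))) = 391/88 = 4.44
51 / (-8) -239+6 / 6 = -1955 / 8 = -244.38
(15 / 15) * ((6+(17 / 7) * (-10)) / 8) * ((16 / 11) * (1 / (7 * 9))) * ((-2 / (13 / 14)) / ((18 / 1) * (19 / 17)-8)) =8704 / 927927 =0.01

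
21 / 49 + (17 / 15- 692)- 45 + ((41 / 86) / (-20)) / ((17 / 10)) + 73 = -203386049 / 307020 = -662.45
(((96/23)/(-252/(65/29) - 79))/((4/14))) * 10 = -218400/286189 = -0.76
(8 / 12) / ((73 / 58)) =0.53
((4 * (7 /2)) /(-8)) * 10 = -35 /2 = -17.50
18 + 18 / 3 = 24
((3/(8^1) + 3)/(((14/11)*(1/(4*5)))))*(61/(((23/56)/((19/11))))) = 13605.65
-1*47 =-47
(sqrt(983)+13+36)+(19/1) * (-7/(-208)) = 80.99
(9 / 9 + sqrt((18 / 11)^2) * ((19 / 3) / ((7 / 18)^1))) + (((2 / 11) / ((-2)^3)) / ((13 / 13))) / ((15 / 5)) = 25541 / 924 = 27.64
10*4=40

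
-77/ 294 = -11/ 42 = -0.26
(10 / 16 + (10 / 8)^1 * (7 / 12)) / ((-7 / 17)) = -1105 / 336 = -3.29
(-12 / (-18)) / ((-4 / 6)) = -1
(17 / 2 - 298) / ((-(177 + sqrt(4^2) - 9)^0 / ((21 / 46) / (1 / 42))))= 5550.85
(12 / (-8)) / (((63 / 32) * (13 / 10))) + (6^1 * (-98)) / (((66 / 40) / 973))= -1041267440 / 3003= -346742.40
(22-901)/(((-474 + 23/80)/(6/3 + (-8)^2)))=4641120/37897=122.47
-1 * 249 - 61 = -310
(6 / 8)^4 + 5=1361 / 256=5.32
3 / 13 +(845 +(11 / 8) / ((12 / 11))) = 1056421 / 1248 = 846.49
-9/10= -0.90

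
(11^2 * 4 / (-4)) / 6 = -121 / 6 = -20.17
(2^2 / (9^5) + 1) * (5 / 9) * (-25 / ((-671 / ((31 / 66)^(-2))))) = 0.09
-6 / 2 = -3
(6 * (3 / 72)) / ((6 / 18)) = 3 / 4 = 0.75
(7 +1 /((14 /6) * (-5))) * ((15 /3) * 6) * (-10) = -14520 /7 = -2074.29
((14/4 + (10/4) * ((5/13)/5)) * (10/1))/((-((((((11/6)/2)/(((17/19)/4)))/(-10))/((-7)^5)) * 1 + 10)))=-3.69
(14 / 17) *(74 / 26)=518 / 221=2.34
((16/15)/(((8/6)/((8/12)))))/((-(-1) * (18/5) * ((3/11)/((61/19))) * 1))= 2684/1539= 1.74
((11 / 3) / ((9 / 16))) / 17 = 176 / 459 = 0.38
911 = 911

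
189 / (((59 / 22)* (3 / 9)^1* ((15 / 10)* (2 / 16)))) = 66528 / 59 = 1127.59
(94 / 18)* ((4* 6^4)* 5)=135360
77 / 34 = 2.26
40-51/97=3829/97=39.47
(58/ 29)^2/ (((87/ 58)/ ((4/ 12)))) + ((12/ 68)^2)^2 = 668897/ 751689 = 0.89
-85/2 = -42.50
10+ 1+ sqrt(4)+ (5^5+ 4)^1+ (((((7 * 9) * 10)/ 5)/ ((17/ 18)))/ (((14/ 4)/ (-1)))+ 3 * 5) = 53021/ 17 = 3118.88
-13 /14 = -0.93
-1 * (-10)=10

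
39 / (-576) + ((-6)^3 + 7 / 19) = -786871 / 3648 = -215.70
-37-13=-50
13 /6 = 2.17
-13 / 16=-0.81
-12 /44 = -3 /11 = -0.27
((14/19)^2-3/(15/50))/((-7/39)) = 133146/2527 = 52.69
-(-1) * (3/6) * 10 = 5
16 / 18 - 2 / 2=-0.11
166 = 166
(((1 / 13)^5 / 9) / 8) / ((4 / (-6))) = -1 / 17822064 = -0.00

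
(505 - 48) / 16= 457 / 16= 28.56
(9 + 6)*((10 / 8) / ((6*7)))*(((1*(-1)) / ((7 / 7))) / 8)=-25 / 448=-0.06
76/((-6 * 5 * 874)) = -1/345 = -0.00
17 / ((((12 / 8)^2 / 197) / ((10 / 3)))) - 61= 132313 / 27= 4900.48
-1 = -1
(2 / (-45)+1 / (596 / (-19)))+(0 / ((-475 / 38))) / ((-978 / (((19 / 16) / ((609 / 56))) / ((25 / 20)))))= -2047 / 26820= -0.08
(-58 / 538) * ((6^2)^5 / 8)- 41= -219200917 / 269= -814873.30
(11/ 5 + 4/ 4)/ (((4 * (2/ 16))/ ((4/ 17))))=128/ 85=1.51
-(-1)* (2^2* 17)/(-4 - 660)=-17/166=-0.10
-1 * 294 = -294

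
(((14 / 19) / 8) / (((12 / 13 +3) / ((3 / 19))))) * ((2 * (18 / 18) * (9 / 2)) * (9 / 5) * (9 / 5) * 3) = 199017 / 613700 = 0.32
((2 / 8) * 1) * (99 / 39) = 33 / 52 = 0.63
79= 79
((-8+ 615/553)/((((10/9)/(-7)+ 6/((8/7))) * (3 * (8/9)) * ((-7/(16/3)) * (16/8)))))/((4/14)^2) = 239967/101357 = 2.37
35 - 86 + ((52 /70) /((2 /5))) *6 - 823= -6040 /7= -862.86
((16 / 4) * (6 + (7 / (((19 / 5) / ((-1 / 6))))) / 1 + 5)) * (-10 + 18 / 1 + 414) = 1028836 / 57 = 18049.75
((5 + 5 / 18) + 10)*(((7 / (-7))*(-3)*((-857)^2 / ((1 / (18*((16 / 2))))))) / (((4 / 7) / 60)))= 508973157000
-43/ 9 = -4.78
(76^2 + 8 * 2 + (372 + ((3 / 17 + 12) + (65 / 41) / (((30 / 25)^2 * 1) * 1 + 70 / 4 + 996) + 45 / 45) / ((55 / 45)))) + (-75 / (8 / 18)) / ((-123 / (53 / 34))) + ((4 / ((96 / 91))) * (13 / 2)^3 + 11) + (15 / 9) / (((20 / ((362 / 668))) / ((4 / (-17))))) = 90186922054622665 / 12475372911936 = 7229.20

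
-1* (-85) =85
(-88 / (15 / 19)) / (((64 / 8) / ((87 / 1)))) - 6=-6091 / 5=-1218.20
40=40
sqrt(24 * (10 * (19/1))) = 4 * sqrt(285) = 67.53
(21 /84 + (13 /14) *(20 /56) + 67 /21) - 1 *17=-3889 /294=-13.23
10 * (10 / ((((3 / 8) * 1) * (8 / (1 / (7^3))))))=100 / 1029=0.10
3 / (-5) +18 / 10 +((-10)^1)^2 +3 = 521 / 5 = 104.20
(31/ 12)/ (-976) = -31/ 11712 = -0.00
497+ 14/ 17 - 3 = 8412/ 17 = 494.82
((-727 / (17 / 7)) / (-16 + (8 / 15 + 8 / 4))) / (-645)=-5089 / 147662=-0.03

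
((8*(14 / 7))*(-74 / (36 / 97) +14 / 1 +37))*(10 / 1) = -213680 / 9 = -23742.22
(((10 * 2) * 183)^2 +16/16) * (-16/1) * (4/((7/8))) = -6858547712/7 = -979792530.29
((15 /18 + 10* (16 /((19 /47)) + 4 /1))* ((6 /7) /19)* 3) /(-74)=-149325 /186998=-0.80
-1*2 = -2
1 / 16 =0.06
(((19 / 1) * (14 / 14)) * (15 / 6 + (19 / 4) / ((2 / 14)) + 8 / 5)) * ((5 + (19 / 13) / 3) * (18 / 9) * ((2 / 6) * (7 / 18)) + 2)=1420877 / 585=2428.85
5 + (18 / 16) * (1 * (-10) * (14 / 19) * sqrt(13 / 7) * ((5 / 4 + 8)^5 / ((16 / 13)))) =-621552.98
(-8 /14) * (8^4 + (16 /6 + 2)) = -49208 /21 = -2343.24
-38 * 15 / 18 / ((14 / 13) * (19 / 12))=-130 / 7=-18.57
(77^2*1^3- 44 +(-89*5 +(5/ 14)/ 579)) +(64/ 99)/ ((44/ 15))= 1778636735/ 326942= 5440.22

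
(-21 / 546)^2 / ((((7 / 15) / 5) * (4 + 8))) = 25 / 18928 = 0.00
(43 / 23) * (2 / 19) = 86 / 437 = 0.20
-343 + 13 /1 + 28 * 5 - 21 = -211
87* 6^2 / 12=261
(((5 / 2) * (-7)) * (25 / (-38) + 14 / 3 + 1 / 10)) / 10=-8197 / 1140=-7.19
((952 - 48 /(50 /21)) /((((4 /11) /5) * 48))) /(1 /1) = 4004 /15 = 266.93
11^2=121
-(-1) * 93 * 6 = 558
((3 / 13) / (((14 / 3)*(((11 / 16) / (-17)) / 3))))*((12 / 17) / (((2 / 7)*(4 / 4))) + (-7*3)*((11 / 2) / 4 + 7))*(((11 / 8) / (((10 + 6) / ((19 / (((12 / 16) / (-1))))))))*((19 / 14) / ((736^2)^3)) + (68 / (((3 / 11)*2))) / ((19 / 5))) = 367060237962819259871173221 / 17589028527465211887616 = 20868.70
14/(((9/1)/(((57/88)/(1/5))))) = 665/132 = 5.04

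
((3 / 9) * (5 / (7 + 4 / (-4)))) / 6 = 5 / 108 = 0.05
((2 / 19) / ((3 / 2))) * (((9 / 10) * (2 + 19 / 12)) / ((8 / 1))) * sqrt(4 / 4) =43 / 1520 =0.03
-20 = -20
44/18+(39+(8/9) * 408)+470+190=9577/9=1064.11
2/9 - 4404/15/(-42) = 2272/315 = 7.21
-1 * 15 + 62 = 47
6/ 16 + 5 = 43/ 8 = 5.38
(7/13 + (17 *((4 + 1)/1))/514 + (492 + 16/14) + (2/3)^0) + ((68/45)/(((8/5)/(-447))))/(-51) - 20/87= 3069672043/6104007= 502.89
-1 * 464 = -464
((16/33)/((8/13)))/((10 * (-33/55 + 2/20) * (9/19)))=-0.33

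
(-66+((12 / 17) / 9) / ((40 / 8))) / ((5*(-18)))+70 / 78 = 243244 / 149175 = 1.63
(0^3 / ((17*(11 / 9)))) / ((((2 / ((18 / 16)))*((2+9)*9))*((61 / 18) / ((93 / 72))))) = 0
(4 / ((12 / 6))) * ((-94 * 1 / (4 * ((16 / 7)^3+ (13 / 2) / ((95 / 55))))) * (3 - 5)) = 5.99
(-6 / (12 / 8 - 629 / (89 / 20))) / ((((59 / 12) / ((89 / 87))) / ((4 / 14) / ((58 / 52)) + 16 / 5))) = 1333769664 / 43230801845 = 0.03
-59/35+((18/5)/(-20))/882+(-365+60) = -1502761/4900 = -306.69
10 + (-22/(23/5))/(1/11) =-980/23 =-42.61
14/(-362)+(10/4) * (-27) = -24449/362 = -67.54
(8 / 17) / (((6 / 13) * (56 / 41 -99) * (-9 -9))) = 1066 / 1837377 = 0.00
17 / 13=1.31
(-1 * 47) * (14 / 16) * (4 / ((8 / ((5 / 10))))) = -329 / 32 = -10.28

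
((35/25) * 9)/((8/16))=126/5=25.20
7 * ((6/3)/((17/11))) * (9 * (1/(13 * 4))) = 693/442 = 1.57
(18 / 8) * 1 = 9 / 4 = 2.25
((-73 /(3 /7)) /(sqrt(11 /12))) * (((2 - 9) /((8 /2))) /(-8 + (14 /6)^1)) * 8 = -14308 * sqrt(33) /187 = -439.54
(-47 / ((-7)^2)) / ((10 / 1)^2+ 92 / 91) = -611 / 64344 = -0.01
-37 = -37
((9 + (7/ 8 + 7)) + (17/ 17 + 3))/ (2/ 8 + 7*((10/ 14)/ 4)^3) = 65464/ 909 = 72.02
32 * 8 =256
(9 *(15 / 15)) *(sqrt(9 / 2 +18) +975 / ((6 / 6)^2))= 8817.69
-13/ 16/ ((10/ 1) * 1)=-13/ 160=-0.08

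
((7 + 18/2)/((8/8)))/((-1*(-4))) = 4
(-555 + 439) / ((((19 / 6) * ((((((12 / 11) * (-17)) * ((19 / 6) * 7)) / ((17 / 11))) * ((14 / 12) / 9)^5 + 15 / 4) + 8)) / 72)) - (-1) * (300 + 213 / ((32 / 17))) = 308916688989807 / 1638778384480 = 188.50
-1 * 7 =-7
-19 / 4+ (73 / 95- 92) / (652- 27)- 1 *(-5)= 24707 / 237500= 0.10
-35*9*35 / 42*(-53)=27825 / 2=13912.50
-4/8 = -1/2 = -0.50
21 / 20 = 1.05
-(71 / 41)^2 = -5041 / 1681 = -3.00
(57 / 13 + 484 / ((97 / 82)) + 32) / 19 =561825 / 23959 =23.45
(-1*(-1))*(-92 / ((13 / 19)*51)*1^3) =-1748 / 663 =-2.64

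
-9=-9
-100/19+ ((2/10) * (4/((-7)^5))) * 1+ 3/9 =-23614063/4789995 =-4.93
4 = 4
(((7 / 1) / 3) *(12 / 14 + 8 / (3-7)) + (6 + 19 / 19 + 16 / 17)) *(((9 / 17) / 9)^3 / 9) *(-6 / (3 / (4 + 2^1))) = -1076 / 751689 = -0.00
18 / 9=2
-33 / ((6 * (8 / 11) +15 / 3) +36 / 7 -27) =2541 / 962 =2.64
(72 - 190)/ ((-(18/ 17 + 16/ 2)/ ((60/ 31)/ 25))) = 12036/ 11935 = 1.01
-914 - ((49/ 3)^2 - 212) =-968.78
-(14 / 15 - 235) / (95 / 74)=259814 / 1425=182.33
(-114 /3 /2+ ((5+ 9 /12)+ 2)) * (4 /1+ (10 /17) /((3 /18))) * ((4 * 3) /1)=-17280 /17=-1016.47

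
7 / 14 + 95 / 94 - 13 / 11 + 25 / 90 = 5645 / 9306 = 0.61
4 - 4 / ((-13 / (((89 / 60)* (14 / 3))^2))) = 493429 / 26325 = 18.74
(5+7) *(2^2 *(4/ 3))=64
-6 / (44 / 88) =-12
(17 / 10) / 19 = 17 / 190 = 0.09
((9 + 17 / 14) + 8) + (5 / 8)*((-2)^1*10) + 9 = 103 / 7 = 14.71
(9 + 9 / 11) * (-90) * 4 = -38880 / 11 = -3534.55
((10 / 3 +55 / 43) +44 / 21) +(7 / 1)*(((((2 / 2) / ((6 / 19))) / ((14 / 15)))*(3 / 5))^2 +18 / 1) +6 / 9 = 335159 / 2064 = 162.38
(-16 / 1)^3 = -4096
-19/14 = -1.36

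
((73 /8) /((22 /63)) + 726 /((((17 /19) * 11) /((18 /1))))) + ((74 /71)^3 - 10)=1440349296993 /1070869712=1345.03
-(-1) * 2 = 2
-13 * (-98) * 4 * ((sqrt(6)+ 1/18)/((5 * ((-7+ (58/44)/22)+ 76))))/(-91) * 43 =-166496 * sqrt(6)/23875 - 83248/214875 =-17.47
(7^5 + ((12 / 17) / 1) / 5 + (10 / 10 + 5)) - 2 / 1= 1428947 / 85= 16811.14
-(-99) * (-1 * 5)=-495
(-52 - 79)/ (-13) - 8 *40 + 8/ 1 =-3925/ 13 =-301.92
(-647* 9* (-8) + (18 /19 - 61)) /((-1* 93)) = -883955 /1767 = -500.26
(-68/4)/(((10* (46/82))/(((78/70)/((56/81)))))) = -2201823/450800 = -4.88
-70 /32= -35 /16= -2.19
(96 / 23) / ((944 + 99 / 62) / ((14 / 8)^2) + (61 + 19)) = 18228 / 1697791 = 0.01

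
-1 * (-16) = 16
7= 7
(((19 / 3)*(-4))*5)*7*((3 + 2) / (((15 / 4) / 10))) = -106400 / 9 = -11822.22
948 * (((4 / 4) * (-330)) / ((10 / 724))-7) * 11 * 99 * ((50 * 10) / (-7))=12336329214000 / 7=1762332744857.14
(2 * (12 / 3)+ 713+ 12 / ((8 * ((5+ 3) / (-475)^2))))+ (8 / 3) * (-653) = 1981649 / 48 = 41284.35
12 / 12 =1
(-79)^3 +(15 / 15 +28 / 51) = -25144910 / 51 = -493037.45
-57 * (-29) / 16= 1653 / 16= 103.31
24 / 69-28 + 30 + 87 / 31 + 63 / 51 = 77448 / 12121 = 6.39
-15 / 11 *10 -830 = -9280 / 11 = -843.64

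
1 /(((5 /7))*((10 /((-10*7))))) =-9.80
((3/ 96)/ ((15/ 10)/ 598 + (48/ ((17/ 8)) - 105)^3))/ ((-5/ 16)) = 2937974/ 16444307448285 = 0.00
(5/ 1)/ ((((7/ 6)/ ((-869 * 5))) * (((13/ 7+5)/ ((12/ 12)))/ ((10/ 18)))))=-108625/ 72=-1508.68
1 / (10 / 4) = 2 / 5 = 0.40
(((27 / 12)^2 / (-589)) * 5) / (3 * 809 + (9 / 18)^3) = -405 / 22873226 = -0.00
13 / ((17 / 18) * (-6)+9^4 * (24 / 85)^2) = 281775 / 11214583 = 0.03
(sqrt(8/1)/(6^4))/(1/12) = sqrt(2)/54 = 0.03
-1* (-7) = 7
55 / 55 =1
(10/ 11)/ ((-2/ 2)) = -0.91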